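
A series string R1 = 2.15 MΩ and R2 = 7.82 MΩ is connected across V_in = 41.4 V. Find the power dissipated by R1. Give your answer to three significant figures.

The common current is I = 41.4/9.970 = 4.152 µA.
P(R1) = I²·R1 = (4.152)² × 2.15 = 37.07 µW.

P ≈ 37.1 µW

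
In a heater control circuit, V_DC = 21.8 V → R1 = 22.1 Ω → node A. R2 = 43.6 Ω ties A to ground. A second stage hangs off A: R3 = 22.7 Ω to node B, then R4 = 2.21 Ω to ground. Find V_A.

V_A ≈ 9.11 V

Node A sees R2 in parallel with the series input of stage 2, R3 + R4 = 24.91 Ω.
Effective lower resistance at A: R2 ‖ 24.91 = 15.85 Ω.
V_A = 21.8 × 15.85/(22.1 + 15.85) = 9.106 V.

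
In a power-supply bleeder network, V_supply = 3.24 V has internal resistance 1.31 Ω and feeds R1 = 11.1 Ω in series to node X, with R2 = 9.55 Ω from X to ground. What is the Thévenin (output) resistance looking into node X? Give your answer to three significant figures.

R_th ≈ 5.40 Ω

R1' = 1.31 + 11.1 = 12.41 Ω (source resistance + R1).
With V_supply suppressed (replaced by a short), R_th = R1' ‖ R2 = (12.41 × 9.55)/(12.41 + 9.55) = 5.397 Ω.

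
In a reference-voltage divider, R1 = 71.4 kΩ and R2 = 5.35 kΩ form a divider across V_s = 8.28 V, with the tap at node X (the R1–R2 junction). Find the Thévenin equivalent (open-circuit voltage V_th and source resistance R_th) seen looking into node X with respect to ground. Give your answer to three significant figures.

With X open, the divider is unloaded: V_th = 8.28 × 5.35/76.75 = 0.5772 V.
Zeroing V_s shorts the top of R1 to ground, so R_th = R1 ‖ R2 = 4.977 kΩ.

V_th ≈ 0.577 V, R_th ≈ 4.98 kΩ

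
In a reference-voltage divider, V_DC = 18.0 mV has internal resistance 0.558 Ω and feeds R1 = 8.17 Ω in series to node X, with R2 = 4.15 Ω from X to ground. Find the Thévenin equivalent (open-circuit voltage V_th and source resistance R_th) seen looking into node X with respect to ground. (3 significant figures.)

V_th ≈ 5.80 mV, R_th ≈ 2.81 Ω

R1' = 0.558 + 8.17 = 8.728 Ω (source resistance + R1).
V_th is the unloaded tap voltage: V_DC · R2/(R1'+R2) = 18.0 × 0.3223 = 5.801 mV.
Zeroing V_DC shorts the top of R1' to ground, so R_th = R1' ‖ R2 = 2.813 Ω.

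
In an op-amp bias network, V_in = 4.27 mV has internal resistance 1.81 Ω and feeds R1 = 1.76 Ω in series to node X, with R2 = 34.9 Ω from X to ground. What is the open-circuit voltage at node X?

V_th ≈ 3.87 mV

R1' = 1.81 + 1.76 = 3.570 Ω (source resistance + R1).
With X open, the divider is unloaded: V_th = 4.27 × 34.9/38.47 = 3.874 mV.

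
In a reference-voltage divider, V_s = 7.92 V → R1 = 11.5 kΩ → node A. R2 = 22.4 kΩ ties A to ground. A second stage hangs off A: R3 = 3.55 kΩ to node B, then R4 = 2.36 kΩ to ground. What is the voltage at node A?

V_A ≈ 2.29 V

Node A sees R2 in parallel with the series input of stage 2, R3 + R4 = 5.910 kΩ.
R2 ‖ (R3+R4) = 4.676 kΩ.
So V_A = 7.92 × 0.2891 = 2.290 V.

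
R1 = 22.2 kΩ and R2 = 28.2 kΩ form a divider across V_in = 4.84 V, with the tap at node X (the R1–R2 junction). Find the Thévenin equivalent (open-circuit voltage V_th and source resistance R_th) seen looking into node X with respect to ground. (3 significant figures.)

Open-circuit (no load on X): V_th = V_in · R2/(R1 + R2) = 4.84 × 28.2/(22.20 + 28.2) = 2.708 V.
Zeroing V_in shorts the top of R1 to ground, so R_th = R1 ‖ R2 = 12.42 kΩ.

V_th ≈ 2.71 V, R_th ≈ 12.4 kΩ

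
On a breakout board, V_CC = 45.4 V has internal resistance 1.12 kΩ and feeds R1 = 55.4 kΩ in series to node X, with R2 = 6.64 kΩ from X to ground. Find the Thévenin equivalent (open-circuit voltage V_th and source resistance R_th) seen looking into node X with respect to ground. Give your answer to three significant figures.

R1' = 1.12 + 55.4 = 56.52 kΩ (source resistance + R1).
Open-circuit (no load on X): V_th = V_CC · R2/(R1' + R2) = 45.4 × 6.64/(56.52 + 6.64) = 4.773 V.
With V_CC suppressed (replaced by a short), R_th = R1' ‖ R2 = (56.52 × 6.64)/(56.52 + 6.64) = 5.942 kΩ.

V_th ≈ 4.77 V, R_th ≈ 5.94 kΩ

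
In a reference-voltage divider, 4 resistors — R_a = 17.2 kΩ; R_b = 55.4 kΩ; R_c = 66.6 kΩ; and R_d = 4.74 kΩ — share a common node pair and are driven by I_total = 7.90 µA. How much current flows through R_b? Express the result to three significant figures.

Total conductance ΣG = 1/17.2 + 1/55.4 + 1/66.6 + 1/4.74 = 0.3022 (units of 1/kΩ).
R_b takes the fraction G_k/ΣG = 0.01805/0.3022 = 0.05974, so I = 7.90 × 0.05974 = 0.4719 µA.

I ≈ 0.472 µA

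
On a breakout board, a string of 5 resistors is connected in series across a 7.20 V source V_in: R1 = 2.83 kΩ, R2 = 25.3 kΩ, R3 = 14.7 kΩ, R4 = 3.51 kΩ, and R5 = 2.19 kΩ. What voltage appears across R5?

V ≈ 0.325 V

Total series resistance ΣR = 2.83 + 25.3 + 14.7 + 3.51 + 2.19 = 48.53 kΩ.
V = V_in · R/ΣR = 7.20 × 0.04513 = 0.3249 V.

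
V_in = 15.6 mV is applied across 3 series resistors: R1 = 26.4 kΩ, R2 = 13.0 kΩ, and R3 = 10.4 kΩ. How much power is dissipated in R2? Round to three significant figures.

P ≈ 1.28 nW

Series current I = V_in/ΣR = 15.6/49.80 = 0.3133 µA.
P(R2) = I²·R2 = (0.3133)² × 13.0 = 1.276 nW.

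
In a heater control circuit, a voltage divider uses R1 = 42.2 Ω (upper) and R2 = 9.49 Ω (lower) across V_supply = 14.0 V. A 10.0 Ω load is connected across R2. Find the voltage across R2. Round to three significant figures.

V_out ≈ 1.45 V

First combine the lower leg with the load: R2 ‖ R_L = 4.869 Ω.
Then V_out = V_supply · R2'/(R1 + R2') = 14.0 × 4.869/47.07 = 1.448 V.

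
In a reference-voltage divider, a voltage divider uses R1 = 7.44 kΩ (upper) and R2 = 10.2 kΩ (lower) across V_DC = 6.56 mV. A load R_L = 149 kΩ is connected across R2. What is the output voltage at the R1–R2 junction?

R2 ‖ R_L = (10.2 × 149)/(10.2 + 149) = 9.546 kΩ.
Voltage divider with the loaded lower leg: V_out = 6.56 × 9.546/(7.44 + 9.546) = 6.56 × 0.5620 = 3.687 mV.

V_out ≈ 3.69 mV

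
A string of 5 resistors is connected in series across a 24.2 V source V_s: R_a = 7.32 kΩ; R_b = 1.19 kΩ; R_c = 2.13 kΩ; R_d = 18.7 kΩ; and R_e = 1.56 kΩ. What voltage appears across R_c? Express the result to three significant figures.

V ≈ 1.67 V

ΣR = 7.32 + 1.19 + 2.13 + 18.7 + 1.56 = 30.90 kΩ.
Voltage divider: V = V_s · (2.130 / 30.90) = 24.2 × 0.06893 = 1.668 V.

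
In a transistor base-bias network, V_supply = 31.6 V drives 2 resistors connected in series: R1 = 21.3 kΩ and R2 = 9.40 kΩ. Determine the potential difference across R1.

V ≈ 21.9 V

Series total: ΣR = 21.3 + 9.40 = 30.70 kΩ.
V = V_supply · R/ΣR = 31.6 × 0.6938 = 21.92 V.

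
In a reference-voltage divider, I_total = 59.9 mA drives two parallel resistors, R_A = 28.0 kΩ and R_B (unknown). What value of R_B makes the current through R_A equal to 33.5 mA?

In a two-way split, I_A/I_total = R_B/(R_A + R_B).
With f = 0.5593, R_B = R_A · f/(1−f) = 28.0 × 1.269 = 35.53 kΩ.

R_B ≈ 35.5 kΩ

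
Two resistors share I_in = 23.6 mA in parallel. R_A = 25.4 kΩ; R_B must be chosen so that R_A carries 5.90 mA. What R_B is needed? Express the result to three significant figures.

R_B ≈ 8.47 kΩ

Two-branch current divider: I_A = I_in · R_B/(R_A + R_B).
5.90/23.6 = R_B/(R_A + R_B) → R_B = R_A · (0.2500)/(1 − 0.2500) = 25.4 × 0.3333 = 8.467 kΩ.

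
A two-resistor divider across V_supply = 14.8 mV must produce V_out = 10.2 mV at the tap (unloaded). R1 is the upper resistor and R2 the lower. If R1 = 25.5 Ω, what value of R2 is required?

R2 ≈ 56.5 Ω

The divider ratio is R2/(R1+R2) = 10.2/14.8 = 0.6892.
R2 = R1 · 0.6892/(1 − 0.6892) = 56.54 Ω.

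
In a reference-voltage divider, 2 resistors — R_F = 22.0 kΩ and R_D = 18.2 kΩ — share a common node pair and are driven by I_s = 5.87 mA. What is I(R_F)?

I ≈ 2.66 mA

Two-branch current divider: I_k = I_s · R_other/(R_1 + R_2).
So I = 5.87 × 18.2/40.20 = 2.658 mA.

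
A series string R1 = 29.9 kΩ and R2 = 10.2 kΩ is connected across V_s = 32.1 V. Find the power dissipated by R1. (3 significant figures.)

ΣR = 40.10 kΩ → I = 32.1/40.10 = 0.8005 mA.
P(R1) = I²·R1 = (0.8005)² × 29.9 = 19.16 mW.

P ≈ 19.2 mW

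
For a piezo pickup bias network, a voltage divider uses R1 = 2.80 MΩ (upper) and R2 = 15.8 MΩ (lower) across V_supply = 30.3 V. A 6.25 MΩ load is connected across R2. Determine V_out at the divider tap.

First combine the lower leg with the load: R2 ‖ R_L = 4.478 MΩ.
Voltage divider with the loaded lower leg: V_out = 30.3 × 4.478/(2.80 + 4.478) = 30.3 × 0.6153 = 18.64 V.

V_out ≈ 18.6 V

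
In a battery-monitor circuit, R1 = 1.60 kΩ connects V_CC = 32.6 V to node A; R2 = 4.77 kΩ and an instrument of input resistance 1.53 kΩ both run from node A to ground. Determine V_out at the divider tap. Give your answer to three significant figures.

First combine the lower leg with the load: R2 ‖ R_L = 1.158 kΩ.
Then V_out = V_CC · R2'/(R1 + R2') = 32.6 × 1.158/2.758 = 13.69 V.

V_out ≈ 13.7 V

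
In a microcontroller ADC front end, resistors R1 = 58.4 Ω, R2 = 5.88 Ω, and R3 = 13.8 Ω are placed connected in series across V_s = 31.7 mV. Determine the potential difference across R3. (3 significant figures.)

Total series resistance ΣR = 58.4 + 5.88 + 13.8 = 78.08 Ω.
Voltage divider: V = V_s · (13.80 / 78.08) = 31.7 × 0.1767 = 5.603 mV.

V ≈ 5.60 mV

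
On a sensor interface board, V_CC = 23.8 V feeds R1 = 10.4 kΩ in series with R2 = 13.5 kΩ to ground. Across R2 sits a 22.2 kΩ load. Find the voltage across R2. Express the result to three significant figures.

The load sits in parallel with R2, giving an effective lower resistance R2' = R2·R_L/(R2+R_L) = 8.395 kΩ.
Then V_out = V_CC · R2'/(R1 + R2') = 23.8 × 8.395/18.79 = 10.63 V.

V_out ≈ 10.6 V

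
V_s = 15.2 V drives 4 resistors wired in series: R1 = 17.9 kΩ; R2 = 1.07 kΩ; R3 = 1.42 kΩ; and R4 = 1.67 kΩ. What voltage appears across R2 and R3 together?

ΣR = 17.9 + 1.07 + 1.42 + 1.67 = 22.06 kΩ.
R_{R2..R3} = 1.07 + 1.42 = 2.490 kΩ.
V = V_s · R/ΣR = 15.2 × 0.1129 = 1.716 V.

V ≈ 1.72 V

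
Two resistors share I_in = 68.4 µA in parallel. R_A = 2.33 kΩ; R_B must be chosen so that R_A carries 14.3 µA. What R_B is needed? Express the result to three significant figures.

R_B ≈ 0.616 kΩ

In a two-way split, I_A/I_in = R_B/(R_A + R_B).
With f = 0.2091, R_B = R_A · f/(1−f) = 2.33 × 0.2643 = 0.6159 kΩ.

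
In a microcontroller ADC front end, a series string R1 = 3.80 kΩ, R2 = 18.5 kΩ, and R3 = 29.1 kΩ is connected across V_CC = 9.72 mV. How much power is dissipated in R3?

P ≈ 1.04 nW

ΣR = 51.40 kΩ → I = 9.72/51.40 = 0.1891 µA.
P(R3) = I²·R3 = (0.1891)² × 29.1 = 1.041 nW.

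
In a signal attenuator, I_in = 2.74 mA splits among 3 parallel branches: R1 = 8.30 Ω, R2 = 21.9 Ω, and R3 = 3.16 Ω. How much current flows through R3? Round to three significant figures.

Total conductance ΣG = 1/8.30 + 1/21.9 + 1/3.16 = 0.4826 (units of 1/Ω).
R3 takes the fraction G_k/ΣG = 0.3165/0.4826 = 0.6557, so I = 2.74 × 0.6557 = 1.797 mA.

I ≈ 1.80 mA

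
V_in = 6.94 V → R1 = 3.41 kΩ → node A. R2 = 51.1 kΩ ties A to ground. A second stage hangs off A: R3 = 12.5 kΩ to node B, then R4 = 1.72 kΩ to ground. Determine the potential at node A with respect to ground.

V_A ≈ 5.31 V

The second stage (R3 + R4 = 14.22 kΩ) loads node A in parallel with R2.
R2 ‖ (R3+R4) = 11.12 kΩ.
First divider: V_A = V_in · 11.12/(3.41 + 11.12) = 5.312 V.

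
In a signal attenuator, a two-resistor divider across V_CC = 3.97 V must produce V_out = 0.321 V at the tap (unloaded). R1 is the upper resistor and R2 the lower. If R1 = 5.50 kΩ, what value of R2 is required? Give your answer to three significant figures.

V_out/V_CC = R2/(R1+R2) = 0.08086.
Rearranging, R2 = R1·k/(1−k) = 5.50 × 0.08797 = 0.4838 kΩ.

R2 ≈ 0.484 kΩ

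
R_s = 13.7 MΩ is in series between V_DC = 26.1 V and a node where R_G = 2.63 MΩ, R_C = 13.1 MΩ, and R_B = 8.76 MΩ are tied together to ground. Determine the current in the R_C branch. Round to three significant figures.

Equivalent of the parallel group: R_p = 1.752 MΩ.
Node voltage V_A = V_DC · R_p/(R_s + R_p) = 26.1 × 0.1134 = 2.960 V.
Branch current I = V_A/R_C = 2.960/13.1 = 0.2259 µA.

I ≈ 0.226 µA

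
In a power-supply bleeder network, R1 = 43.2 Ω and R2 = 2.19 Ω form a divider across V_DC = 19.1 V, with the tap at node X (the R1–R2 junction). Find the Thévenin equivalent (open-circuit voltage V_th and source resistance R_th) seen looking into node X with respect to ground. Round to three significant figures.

V_th ≈ 0.922 V, R_th ≈ 2.08 Ω

Open-circuit (no load on X): V_th = V_DC · R2/(R1 + R2) = 19.1 × 2.19/(43.20 + 2.19) = 0.9215 V.
Looking into X with the source shorted: R_th = R1·R2/(R1+R2) = 43.20 × 2.19/45.39 = 2.084 Ω.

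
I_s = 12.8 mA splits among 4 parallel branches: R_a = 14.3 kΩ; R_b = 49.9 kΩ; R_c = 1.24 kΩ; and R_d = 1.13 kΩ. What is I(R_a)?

ΣG = 1/14.3 + 1/49.9 + 1/1.24 + 1/1.13 = 1.781.
R_a takes the fraction G_k/ΣG = 0.06993/1.781 = 0.03926, so I = 12.8 × 0.03926 = 0.5025 mA.

I ≈ 0.502 mA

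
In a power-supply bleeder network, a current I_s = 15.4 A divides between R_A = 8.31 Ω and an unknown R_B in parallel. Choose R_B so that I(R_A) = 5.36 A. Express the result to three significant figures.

R_B ≈ 4.44 Ω

Two-branch current divider: I_A = I_s · R_B/(R_A + R_B).
With f = 0.3481, R_B = R_A · f/(1−f) = 8.31 × 0.5339 = 4.436 Ω.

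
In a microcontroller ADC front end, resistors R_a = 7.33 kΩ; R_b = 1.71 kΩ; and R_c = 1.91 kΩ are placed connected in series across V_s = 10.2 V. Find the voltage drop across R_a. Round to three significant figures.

Total series resistance ΣR = 7.33 + 1.71 + 1.91 = 10.95 kΩ.
By the voltage-divider rule, V = 10.2 × 7.330/10.95 = 6.828 V.

V ≈ 6.83 V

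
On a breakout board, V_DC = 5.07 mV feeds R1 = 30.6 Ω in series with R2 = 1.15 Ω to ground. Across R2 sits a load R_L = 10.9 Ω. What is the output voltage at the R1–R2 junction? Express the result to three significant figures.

V_out ≈ 0.167 mV

The load sits in parallel with R2, giving an effective lower resistance R2' = R2·R_L/(R2+R_L) = 1.040 Ω.
Voltage divider with the loaded lower leg: V_out = 5.07 × 1.040/(30.6 + 1.040) = 5.07 × 0.03288 = 0.1667 mV.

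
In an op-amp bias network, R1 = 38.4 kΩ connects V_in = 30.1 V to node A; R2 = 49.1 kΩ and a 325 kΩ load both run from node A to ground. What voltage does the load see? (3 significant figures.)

V_out ≈ 15.8 V

First combine the lower leg with the load: R2 ‖ R_L = 42.66 kΩ.
Now apply the divider: V_out = 30.1 × 0.5263 = 15.84 V.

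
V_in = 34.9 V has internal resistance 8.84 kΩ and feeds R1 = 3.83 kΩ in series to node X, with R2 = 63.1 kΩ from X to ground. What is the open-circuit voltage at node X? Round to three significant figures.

V_th ≈ 29.1 V

R1' = 8.84 + 3.83 = 12.67 kΩ (source resistance + R1).
With X open, the divider is unloaded: V_th = 34.9 × 63.1/75.77 = 29.06 V.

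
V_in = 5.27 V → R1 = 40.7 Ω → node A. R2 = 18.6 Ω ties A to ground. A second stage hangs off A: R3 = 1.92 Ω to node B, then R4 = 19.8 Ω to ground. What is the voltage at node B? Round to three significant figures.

V_B ≈ 0.949 V

The second stage (R3 + R4 = 21.72 Ω) loads node A in parallel with R2.
Effective lower resistance at A: R2 ‖ 21.72 = 10.02 Ω.
So V_A = 5.27 × 0.1975 = 1.041 V.
Then the unloaded second divider: V_B = V_A × R4/(R3+R4) = 1.041 × 0.9116 = 0.9491 V.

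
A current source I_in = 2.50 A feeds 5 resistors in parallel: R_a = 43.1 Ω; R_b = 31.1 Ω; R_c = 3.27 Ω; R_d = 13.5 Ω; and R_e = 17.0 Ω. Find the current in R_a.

I ≈ 0.117 A

Total conductance ΣG = 1/43.1 + 1/31.1 + 1/3.27 + 1/13.5 + 1/17.0 = 0.4941 (units of 1/Ω).
Current divider: I(R_a) = I_in · G_k/ΣG = 2.50 × (0.02320/0.4941) = 2.50 × 0.04696 = 0.1174 A.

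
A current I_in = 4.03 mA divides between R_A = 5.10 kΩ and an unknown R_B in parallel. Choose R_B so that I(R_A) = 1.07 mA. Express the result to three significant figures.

In a two-way split, I_A/I_in = R_B/(R_A + R_B).
With f = 0.2655, R_B = R_A · f/(1−f) = 5.10 × 0.3615 = 1.844 kΩ.

R_B ≈ 1.84 kΩ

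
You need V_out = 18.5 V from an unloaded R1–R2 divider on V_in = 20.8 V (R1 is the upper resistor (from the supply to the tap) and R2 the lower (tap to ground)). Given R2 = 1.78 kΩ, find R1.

V_out/V_in = R2/(R1+R2) = 0.8894.
Rearranging, R1 = R2·(1−k)/k = 1.78 × 0.1243 = 0.2213 kΩ.

R1 ≈ 0.221 kΩ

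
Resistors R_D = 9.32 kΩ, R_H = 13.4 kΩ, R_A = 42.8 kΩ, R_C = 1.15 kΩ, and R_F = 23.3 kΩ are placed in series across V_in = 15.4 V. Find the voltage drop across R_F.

V ≈ 3.99 V

Series total: ΣR = 9.32 + 13.4 + 42.8 + 1.15 + 23.3 = 89.97 kΩ.
Voltage divider: V = V_in · (23.30 / 89.97) = 15.4 × 0.2590 = 3.988 V.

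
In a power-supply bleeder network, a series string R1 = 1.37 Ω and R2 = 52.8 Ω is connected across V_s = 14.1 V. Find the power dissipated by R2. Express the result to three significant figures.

P ≈ 3.58 W

Series current I = V_s/ΣR = 14.1/54.17 = 0.2603 A.
P(R2) = I²·R2 = (0.2603)² × 52.8 = 3.577 W.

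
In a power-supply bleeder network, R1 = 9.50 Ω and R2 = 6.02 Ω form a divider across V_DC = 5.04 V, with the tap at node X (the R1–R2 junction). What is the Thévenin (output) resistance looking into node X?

Looking into X with the source shorted: R_th = R1·R2/(R1+R2) = 9.500 × 6.02/15.52 = 3.685 Ω.

R_th ≈ 3.68 Ω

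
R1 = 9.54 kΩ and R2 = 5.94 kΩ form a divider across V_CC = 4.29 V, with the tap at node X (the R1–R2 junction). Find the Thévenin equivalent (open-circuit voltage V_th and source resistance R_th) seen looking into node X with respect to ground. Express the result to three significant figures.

V_th ≈ 1.65 V, R_th ≈ 3.66 kΩ

V_th is the unloaded tap voltage: V_CC · R2/(R1+R2) = 4.29 × 0.3837 = 1.646 V.
With V_CC suppressed (replaced by a short), R_th = R1 ‖ R2 = (9.540 × 5.94)/(9.540 + 5.94) = 3.661 kΩ.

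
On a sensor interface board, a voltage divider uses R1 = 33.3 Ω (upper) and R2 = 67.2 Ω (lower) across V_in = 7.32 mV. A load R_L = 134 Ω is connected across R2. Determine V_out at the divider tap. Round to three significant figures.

The load sits in parallel with R2, giving an effective lower resistance R2' = R2·R_L/(R2+R_L) = 44.76 Ω.
Voltage divider with the loaded lower leg: V_out = 7.32 × 44.76/(33.3 + 44.76) = 7.32 × 0.5734 = 4.197 mV.
(Unloaded it would be 4.89 mV; the load pulls it down.)

V_out ≈ 4.20 mV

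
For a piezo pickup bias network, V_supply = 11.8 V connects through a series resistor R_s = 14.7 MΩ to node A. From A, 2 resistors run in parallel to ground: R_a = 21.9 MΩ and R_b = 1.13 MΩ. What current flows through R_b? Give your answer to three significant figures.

I ≈ 0.711 µA

Combine the parallel branches: R_p = (1/21.9 + 1/1.13)⁻¹ = 1.075 MΩ.
Node voltage V_A = V_supply · R_p/(R_s + R_p) = 11.8 × 0.06812 = 0.8038 V.
I(R_b) = V_A / R_b = 0.8038/1.13 = 0.7113 µA.
(Check via current divider: I_total = 0.7480 µA; share G_k/ΣG = 0.9509 → same result.)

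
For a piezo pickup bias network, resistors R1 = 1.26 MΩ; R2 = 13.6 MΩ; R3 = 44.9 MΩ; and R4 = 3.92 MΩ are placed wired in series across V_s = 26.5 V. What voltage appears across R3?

Total series resistance ΣR = 1.26 + 13.6 + 44.9 + 3.92 = 63.68 MΩ.
V = V_s · R/ΣR = 26.5 × 0.7051 = 18.68 V.

V ≈ 18.7 V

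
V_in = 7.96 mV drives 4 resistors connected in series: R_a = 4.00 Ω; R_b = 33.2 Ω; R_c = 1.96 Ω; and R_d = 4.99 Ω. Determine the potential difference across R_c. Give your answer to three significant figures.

Series total: ΣR = 4.00 + 33.2 + 1.96 + 4.99 = 44.15 Ω.
By the voltage-divider rule, V = 7.96 × 1.960/44.15 = 0.3534 mV.

V ≈ 0.353 mV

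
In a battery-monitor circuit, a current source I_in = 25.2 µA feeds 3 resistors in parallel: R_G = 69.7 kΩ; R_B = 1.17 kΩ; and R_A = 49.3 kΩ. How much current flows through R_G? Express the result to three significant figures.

Total conductance ΣG = 1/69.7 + 1/1.17 + 1/49.3 = 0.8893 (units of 1/kΩ).
By the current-divider rule, I = I_in · G_k/ΣG = 25.2 × 0.01613 = 0.4065 µA.

I ≈ 0.407 µA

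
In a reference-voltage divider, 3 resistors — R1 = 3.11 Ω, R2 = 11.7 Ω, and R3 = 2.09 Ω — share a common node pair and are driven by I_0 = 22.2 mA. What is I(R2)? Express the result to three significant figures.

I ≈ 2.14 mA

ΣG = 1/3.11 + 1/11.7 + 1/2.09 = 0.8855.
R2 takes the fraction G_k/ΣG = 0.08547/0.8855 = 0.09652, so I = 22.2 × 0.09652 = 2.143 mA.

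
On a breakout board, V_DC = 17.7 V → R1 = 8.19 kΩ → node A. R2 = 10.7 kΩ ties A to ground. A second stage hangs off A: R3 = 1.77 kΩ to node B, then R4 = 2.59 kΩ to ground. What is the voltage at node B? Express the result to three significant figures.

Node A sees R2 in parallel with the series input of stage 2, R3 + R4 = 4.360 kΩ.
R2 ‖ (R3+R4) = 3.098 kΩ.
So V_A = 17.7 × 0.2744 = 4.857 V.
V_B = V_A × 0.5940 = 2.886 V.

V_B ≈ 2.89 V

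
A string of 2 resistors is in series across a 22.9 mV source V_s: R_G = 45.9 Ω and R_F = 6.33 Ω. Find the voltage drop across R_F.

Series total: ΣR = 45.9 + 6.33 = 52.23 Ω.
V = V_s · R/ΣR = 22.9 × 0.1212 = 2.775 mV.

V ≈ 2.78 mV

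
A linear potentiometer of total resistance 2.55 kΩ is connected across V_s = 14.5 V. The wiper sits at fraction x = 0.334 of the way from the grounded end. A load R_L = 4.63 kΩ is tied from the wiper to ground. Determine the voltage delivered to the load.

Lower segment x·R_p = 0.8517 kΩ; upper segment (1−x)·R_p = 1.698 kΩ.
Lower segment in parallel with the load: 0.8517 ‖ 4.63 = 0.7194 kΩ.
Then V_out = V_s · 0.7194/(1.698 + 0.7194) = 4.314 V.

V_out ≈ 4.31 V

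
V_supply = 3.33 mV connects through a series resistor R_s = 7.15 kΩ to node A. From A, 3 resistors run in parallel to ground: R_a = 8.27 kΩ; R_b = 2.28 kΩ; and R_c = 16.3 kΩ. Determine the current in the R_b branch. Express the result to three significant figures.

Equivalent of the parallel group: R_p = 1.611 kΩ.
V_A by voltage divider: V_A = 3.33 × 1.611/(7.15 + 1.611) = 0.6122 mV.
Branch current I = V_A/R_b = 0.6122/2.28 = 0.2685 µA.

I ≈ 0.269 µA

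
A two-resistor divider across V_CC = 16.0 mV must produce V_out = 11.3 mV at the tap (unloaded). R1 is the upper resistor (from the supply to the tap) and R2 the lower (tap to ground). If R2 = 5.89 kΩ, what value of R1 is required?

V_out/V_CC = R2/(R1+R2) = 0.7063.
R1 = R2·(1/k − 1) = 5.89 × 0.4159 = 2.450 kΩ.

R1 ≈ 2.45 kΩ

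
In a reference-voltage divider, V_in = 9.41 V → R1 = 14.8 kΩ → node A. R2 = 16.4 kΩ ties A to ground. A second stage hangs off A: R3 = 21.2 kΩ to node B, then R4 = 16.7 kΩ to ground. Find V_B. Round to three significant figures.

Node A sees R2 in parallel with the series input of stage 2, R3 + R4 = 37.90 kΩ.
Effective lower resistance at A: R2 ‖ 37.90 = 11.45 kΩ.
So V_A = 9.41 × 0.4361 = 4.104 V.
Stage 2 is unloaded, so V_B = V_A · R4/(R3+R4) = 4.104 × 16.7/37.90 = 1.808 V.

V_B ≈ 1.81 V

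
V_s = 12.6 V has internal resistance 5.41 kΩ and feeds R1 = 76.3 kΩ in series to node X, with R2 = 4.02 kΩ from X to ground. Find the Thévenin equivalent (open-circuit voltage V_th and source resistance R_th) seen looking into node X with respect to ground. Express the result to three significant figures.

V_th ≈ 0.591 V, R_th ≈ 3.83 kΩ

R1' = 5.41 + 76.3 = 81.71 kΩ (source resistance + R1).
V_th is the unloaded tap voltage: V_s · R2/(R1'+R2) = 12.6 × 0.04689 = 0.5908 V.
Zeroing V_s shorts the top of R1' to ground, so R_th = R1' ‖ R2 = 3.831 kΩ.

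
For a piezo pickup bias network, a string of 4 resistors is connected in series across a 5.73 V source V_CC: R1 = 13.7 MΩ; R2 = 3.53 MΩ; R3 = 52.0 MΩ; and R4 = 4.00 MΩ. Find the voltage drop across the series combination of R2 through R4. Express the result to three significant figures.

V ≈ 4.66 V

ΣR = 13.7 + 3.53 + 52.0 + 4.00 = 73.23 MΩ.
R_{R2..R4} = 3.53 + 52.0 + 4.00 = 59.53 MΩ.
Voltage divider: V = V_CC · (59.53 / 73.23) = 5.73 × 0.8129 = 4.658 V.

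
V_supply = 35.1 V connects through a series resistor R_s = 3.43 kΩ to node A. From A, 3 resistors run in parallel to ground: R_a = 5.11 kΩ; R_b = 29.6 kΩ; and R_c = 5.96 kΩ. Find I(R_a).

Combine the parallel branches: R_p = (1/5.11 + 1/29.6 + 1/5.96)⁻¹ = 2.517 kΩ.
Node voltage V_A = V_supply · R_p/(R_s + R_p) = 35.1 × 0.4233 = 14.86 V.
Branch current I = V_A/R_a = 14.86/5.11 = 2.907 mA.

I ≈ 2.91 mA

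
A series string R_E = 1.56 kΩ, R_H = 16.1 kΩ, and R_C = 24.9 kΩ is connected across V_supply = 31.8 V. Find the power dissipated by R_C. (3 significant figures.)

P ≈ 13.9 mW

The common current is I = 31.8/42.56 = 0.7472 mA.
P(R_C) = I²·R_C = (0.7472)² × 24.9 = 13.90 mW.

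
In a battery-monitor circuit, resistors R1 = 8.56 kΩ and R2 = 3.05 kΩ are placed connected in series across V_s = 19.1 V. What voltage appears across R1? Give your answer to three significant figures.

ΣR = 8.56 + 3.05 = 11.61 kΩ.
V = V_s · R/ΣR = 19.1 × 0.7373 = 14.08 V.

V ≈ 14.1 V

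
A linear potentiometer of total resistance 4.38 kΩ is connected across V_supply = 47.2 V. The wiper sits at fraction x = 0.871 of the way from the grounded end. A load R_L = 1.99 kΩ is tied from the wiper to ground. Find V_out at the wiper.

V_out ≈ 33.0 V

Split the track: R_lower = x·R_p = 3.815 kΩ, R_upper = (1−x)·R_p = 0.5650 kΩ.
R_L loads the lower segment: effective lower R = 1.308 kΩ.
Then V_out = V_supply · 1.308/(0.5650 + 1.308) = 32.96 V.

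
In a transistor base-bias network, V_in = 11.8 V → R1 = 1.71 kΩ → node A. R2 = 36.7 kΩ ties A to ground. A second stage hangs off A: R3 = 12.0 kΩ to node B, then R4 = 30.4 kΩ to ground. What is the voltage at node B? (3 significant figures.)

V_B ≈ 7.78 V

Looking into the second stage from A: R3 + R4 = 42.40 kΩ appears in parallel with R2.
R2 ‖ (R3+R4) = 19.67 kΩ.
V_A = 11.8 × 19.67/(1.71 + 19.67) = 10.86 V.
Then the unloaded second divider: V_B = V_A × R4/(R3+R4) = 10.86 × 0.7170 = 7.784 V.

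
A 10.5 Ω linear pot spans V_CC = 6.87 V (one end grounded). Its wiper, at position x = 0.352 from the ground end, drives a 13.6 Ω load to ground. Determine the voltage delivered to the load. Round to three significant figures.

V_out ≈ 2.06 V

Split the track: R_lower = x·R_p = 3.696 Ω, R_upper = (1−x)·R_p = 6.804 Ω.
Lower segment in parallel with the load: 3.696 ‖ 13.6 = 2.906 Ω.
Loaded-divider output: V_out = 6.87 × 0.2993 = 2.056 V.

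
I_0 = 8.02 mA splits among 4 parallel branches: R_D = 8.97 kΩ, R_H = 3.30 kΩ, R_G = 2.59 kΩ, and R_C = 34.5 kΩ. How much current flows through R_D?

I ≈ 1.08 mA

Conductances: ΣG = 1/8.97 + 1/3.30 + 1/2.59 + 1/34.5 = 0.8296 (1/kΩ).
Current divider: I(R_D) = I_0 · G_k/ΣG = 8.02 × (0.1115/0.8296) = 8.02 × 0.1344 = 1.078 mA.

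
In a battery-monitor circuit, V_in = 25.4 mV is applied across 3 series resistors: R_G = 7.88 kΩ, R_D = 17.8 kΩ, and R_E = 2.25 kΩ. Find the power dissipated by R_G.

The common current is I = 25.4/27.93 = 0.9094 µA.
P(R_G) = I²·R_G = (0.9094)² × 7.88 = 6.517 nW.

P ≈ 6.52 nW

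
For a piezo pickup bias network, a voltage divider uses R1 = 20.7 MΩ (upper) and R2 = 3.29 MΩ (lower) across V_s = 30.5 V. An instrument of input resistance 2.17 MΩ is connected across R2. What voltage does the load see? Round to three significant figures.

The load sits in parallel with R2, giving an effective lower resistance R2' = R2·R_L/(R2+R_L) = 1.308 MΩ.
Voltage divider with the loaded lower leg: V_out = 30.5 × 1.308/(20.7 + 1.308) = 30.5 × 0.05941 = 1.812 V.

V_out ≈ 1.81 V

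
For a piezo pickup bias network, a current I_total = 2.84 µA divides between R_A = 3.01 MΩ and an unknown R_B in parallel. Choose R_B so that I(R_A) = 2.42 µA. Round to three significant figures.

Two-branch current divider: I_A = I_total · R_B/(R_A + R_B).
2.42/2.84 = R_B/(R_A + R_B) → R_B = R_A · (0.8521)/(1 − 0.8521) = 3.01 × 5.762 = 17.34 MΩ.

R_B ≈ 17.3 MΩ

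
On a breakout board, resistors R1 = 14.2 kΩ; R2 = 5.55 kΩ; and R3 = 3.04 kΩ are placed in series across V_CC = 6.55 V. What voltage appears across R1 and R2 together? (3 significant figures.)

Series total: ΣR = 14.2 + 5.55 + 3.04 = 22.79 kΩ.
R_{R1..R2} = 14.2 + 5.55 = 19.75 kΩ.
V = V_CC · R/ΣR = 6.55 × 0.8666 = 5.676 V.

V ≈ 5.68 V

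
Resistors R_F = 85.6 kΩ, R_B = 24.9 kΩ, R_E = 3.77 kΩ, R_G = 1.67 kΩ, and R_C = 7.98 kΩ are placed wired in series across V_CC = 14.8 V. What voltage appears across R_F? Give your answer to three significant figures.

Series total: ΣR = 85.6 + 24.9 + 3.77 + 1.67 + 7.98 = 123.9 kΩ.
V = V_CC · R/ΣR = 14.8 × 0.6908 = 10.22 V.

V ≈ 10.2 V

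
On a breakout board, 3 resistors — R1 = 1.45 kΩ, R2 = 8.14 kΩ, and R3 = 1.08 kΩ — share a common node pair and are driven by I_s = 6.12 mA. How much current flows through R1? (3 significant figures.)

I ≈ 2.43 mA

Conductances: ΣG = 1/1.45 + 1/8.14 + 1/1.08 = 1.738 (1/kΩ).
R1 takes the fraction G_k/ΣG = 0.6897/1.738 = 0.3967, so I = 6.12 × 0.3967 = 2.428 mA.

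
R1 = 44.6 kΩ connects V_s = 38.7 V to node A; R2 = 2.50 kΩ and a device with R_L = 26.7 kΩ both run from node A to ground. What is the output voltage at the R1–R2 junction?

R2 ‖ R_L = (2.50 × 26.7)/(2.50 + 26.7) = 2.286 kΩ.
Now apply the divider: V_out = 38.7 × 0.04876 = 1.887 V.
(Unloaded it would be 2.05 V; the load pulls it down.)

V_out ≈ 1.89 V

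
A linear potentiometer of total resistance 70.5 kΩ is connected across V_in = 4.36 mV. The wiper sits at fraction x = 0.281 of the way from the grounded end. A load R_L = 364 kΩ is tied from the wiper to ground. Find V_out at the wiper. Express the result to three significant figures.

V_out ≈ 1.18 mV

The pot divides into 50.69 kΩ above the wiper and 19.81 kΩ below.
Lower segment in parallel with the load: 19.81 ‖ 364 = 18.79 kΩ.
V_out = 4.36 × 18.79/(50.69 + 18.79) = 1.179 mV.
(Unloaded: V_out = x·V_in = 1.23 mV.)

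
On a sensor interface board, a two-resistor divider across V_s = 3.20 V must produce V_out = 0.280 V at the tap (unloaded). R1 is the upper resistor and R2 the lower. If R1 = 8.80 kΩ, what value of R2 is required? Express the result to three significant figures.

V_out/V_s = R2/(R1+R2) = 0.08750.
So R2 = R1 · V_out/(V_s − V_out) = 8.80 × 0.280/(3.20 − 0.280) = 8.80 × 0.09589 = 0.8438 kΩ.

R2 ≈ 0.844 kΩ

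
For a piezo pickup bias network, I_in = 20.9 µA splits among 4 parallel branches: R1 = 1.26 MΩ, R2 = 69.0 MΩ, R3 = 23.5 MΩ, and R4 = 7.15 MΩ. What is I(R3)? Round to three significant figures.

I ≈ 0.898 µA

ΣG = 1/1.26 + 1/69.0 + 1/23.5 + 1/7.15 = 0.9906.
Current divider: I(R3) = I_in · G_k/ΣG = 20.9 × (0.04255/0.9906) = 20.9 × 0.04296 = 0.8978 µA.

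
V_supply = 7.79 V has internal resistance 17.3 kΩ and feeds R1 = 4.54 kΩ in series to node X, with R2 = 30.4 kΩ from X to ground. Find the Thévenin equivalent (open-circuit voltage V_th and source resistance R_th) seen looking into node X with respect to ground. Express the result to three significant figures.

R1' = 17.3 + 4.54 = 21.84 kΩ (source resistance + R1).
V_th is the unloaded tap voltage: V_supply · R2/(R1'+R2) = 7.79 × 0.5819 = 4.533 V.
Looking into X with the source shorted: R_th = R1'·R2/(R1'+R2) = 21.84 × 30.4/52.24 = 12.71 kΩ.

V_th ≈ 4.53 V, R_th ≈ 12.7 kΩ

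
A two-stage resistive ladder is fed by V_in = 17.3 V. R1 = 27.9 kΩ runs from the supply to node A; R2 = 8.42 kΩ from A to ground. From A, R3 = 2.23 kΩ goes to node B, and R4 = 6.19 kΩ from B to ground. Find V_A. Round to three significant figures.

V_A ≈ 2.27 V

The second stage (R3 + R4 = 8.420 kΩ) loads node A in parallel with R2.
Effective lower resistance at A: R2 ‖ 8.420 = 4.210 kΩ.
So V_A = 17.3 × 0.1311 = 2.268 V.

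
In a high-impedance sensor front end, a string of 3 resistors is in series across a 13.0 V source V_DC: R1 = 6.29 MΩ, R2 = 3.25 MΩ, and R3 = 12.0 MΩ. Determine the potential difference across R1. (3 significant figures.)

V ≈ 3.80 V

Series total: ΣR = 6.29 + 3.25 + 12.0 = 21.54 MΩ.
V = V_DC · R/ΣR = 13.0 × 0.2920 = 3.796 V.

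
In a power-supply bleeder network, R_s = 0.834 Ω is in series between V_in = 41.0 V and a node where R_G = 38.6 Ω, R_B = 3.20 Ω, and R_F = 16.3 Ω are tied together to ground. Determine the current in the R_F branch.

I ≈ 1.89 A

Combine the parallel branches: R_p = (1/38.6 + 1/3.20 + 1/16.3)⁻¹ = 2.502 Ω.
V_A = 41.0 × 2.502/3.336 = 30.75 V.
Branch current I = V_A/R_F = 30.75/16.3 = 1.886 A.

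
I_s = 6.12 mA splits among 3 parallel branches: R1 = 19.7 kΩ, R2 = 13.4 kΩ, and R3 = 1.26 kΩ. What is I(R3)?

Conductances: ΣG = 1/19.7 + 1/13.4 + 1/1.26 = 0.9190 (1/kΩ).
R3 takes the fraction G_k/ΣG = 0.7937/0.9190 = 0.8636, so I = 6.12 × 0.8636 = 5.285 mA.

I ≈ 5.29 mA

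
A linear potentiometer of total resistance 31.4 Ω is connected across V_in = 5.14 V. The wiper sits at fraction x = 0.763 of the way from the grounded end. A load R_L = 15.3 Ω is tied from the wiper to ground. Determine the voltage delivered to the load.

V_out ≈ 2.86 V

The pot divides into 7.442 Ω above the wiper and 23.96 Ω below.
R_L loads the lower segment: effective lower R = 9.337 Ω.
Loaded-divider output: V_out = 5.14 × 0.5565 = 2.860 V.
(Unloaded: V_out = x·V_in = 3.92 V.)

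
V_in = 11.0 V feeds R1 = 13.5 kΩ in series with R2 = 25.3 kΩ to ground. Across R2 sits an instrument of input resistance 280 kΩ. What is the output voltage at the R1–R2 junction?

V_out ≈ 6.95 V

R2 ‖ R_L = (25.3 × 280)/(25.3 + 280) = 23.20 kΩ.
Voltage divider with the loaded lower leg: V_out = 11.0 × 23.20/(13.5 + 23.20) = 11.0 × 0.6322 = 6.954 V.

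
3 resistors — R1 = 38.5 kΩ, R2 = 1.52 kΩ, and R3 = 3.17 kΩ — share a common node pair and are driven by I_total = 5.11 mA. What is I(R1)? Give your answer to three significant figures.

I ≈ 0.133 mA

Conductances: ΣG = 1/38.5 + 1/1.52 + 1/3.17 = 0.9993 (1/kΩ).
R1 takes the fraction G_k/ΣG = 0.02597/0.9993 = 0.02599, so I = 5.11 × 0.02599 = 0.1328 mA.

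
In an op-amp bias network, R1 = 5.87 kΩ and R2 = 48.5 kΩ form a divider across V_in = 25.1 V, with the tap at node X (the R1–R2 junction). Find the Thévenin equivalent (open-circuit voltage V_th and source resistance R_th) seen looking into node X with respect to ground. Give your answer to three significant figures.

With X open, the divider is unloaded: V_th = 25.1 × 48.5/54.37 = 22.39 V.
Zeroing V_in shorts the top of R1 to ground, so R_th = R1 ‖ R2 = 5.236 kΩ.

V_th ≈ 22.4 V, R_th ≈ 5.24 kΩ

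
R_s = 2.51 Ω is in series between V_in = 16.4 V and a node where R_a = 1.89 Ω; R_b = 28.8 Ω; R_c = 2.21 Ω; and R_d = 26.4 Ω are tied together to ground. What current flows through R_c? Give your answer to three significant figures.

I ≈ 2.04 A

Combine the parallel branches: R_p = (1/1.89 + 1/28.8 + 1/2.21 + 1/26.4)⁻¹ = 0.9486 Ω.
V_A by voltage divider: V_A = 16.4 × 0.9486/(2.51 + 0.9486) = 4.498 V.
Branch current I = V_A/R_c = 4.498/2.21 = 2.035 A.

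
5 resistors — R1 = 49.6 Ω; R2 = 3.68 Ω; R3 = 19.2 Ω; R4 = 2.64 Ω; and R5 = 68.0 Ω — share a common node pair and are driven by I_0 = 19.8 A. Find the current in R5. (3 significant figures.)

Conductances: ΣG = 1/49.6 + 1/3.68 + 1/19.2 + 1/2.64 + 1/68.0 = 0.7375 (1/Ω).
Current divider: I(R5) = I_0 · G_k/ΣG = 19.8 × (0.01471/0.7375) = 19.8 × 0.01994 = 0.3948 A.

I ≈ 0.395 A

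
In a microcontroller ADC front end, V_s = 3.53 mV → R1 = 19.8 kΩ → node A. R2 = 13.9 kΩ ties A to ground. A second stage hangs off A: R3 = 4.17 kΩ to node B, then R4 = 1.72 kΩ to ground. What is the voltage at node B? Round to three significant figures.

V_B ≈ 0.178 mV

Looking into the second stage from A: R3 + R4 = 5.890 kΩ appears in parallel with R2.
R2 ‖ (R3+R4) = 4.137 kΩ.
V_A = 3.53 × 4.137/(19.8 + 4.137) = 0.6101 mV.
Stage 2 is unloaded, so V_B = V_A · R4/(R3+R4) = 0.6101 × 1.72/5.890 = 0.1782 mV.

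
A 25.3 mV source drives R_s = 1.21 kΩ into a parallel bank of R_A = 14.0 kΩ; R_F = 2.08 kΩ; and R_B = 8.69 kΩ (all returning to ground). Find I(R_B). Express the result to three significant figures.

I ≈ 1.61 µA

Equivalent of the parallel group: R_p = 1.499 kΩ.
V_A by voltage divider: V_A = 25.3 × 1.499/(1.21 + 1.499) = 14.00 mV.
I(R_B) = V_A / R_B = 14.00/8.69 = 1.611 µA.
(Equivalently: I_total = 9.340 µA, then current-divider fraction G_k/ΣG = 0.1725.)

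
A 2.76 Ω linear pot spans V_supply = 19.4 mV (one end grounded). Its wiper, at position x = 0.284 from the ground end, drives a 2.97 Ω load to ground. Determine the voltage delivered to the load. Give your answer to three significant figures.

V_out ≈ 4.63 mV

Lower segment x·R_p = 0.7838 Ω; upper segment (1−x)·R_p = 1.976 Ω.
Lower segment in parallel with the load: 0.7838 ‖ 2.97 = 0.6202 Ω.
V_out = 19.4 × 0.6202/(1.976 + 0.6202) = 4.634 mV.
(Unloaded: V_out = x·V_supply = 5.51 mV.)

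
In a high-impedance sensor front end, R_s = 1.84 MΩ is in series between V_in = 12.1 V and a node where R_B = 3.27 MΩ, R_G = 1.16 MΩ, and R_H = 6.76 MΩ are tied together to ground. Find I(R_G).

Equivalent of the parallel group: R_p = 0.7600 MΩ.
Node voltage V_A = V_in · R_p/(R_s + R_p) = 12.1 × 0.2923 = 3.537 V.
Branch current I = V_A/R_G = 3.537/1.16 = 3.049 µA.

I ≈ 3.05 µA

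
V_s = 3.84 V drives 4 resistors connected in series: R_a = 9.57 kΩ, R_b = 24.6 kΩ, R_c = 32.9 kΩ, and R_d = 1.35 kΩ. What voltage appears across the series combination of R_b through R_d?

Total series resistance ΣR = 9.57 + 24.6 + 32.9 + 1.35 = 68.42 kΩ.
R_{R_b..R_d} = 24.6 + 32.9 + 1.35 = 58.85 kΩ.
By the voltage-divider rule, V = 3.84 × 58.85/68.42 = 3.303 V.

V ≈ 3.30 V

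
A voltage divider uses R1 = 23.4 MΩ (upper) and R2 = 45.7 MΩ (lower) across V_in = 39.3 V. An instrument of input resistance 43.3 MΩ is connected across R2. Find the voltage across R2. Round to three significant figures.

V_out ≈ 19.1 V

R2 ‖ R_L = (45.7 × 43.3)/(45.7 + 43.3) = 22.23 MΩ.
Voltage divider with the loaded lower leg: V_out = 39.3 × 22.23/(23.4 + 22.23) = 39.3 × 0.4872 = 19.15 V.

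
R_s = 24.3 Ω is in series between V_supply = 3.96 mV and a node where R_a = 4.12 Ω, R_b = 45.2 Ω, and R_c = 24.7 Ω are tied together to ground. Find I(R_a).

Parallel bank: R_p = 1/(1/4.12 + 1/45.2 + 1/24.7) = 3.275 Ω.
Node voltage V_A = V_supply · R_p/(R_s + R_p) = 3.96 × 0.1188 = 0.4703 mV.
Branch current I = V_A/R_a = 0.4703/4.12 = 0.1142 mA.

I ≈ 0.114 mA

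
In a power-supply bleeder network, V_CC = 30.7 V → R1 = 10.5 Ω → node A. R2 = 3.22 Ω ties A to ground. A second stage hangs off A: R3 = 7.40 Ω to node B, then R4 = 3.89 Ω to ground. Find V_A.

The second stage (R3 + R4 = 11.29 Ω) loads node A in parallel with R2.
R2 ‖ (R3+R4) = 2.505 Ω.
First divider: V_A = V_CC · 2.505/(10.5 + 2.505) = 5.914 V.

V_A ≈ 5.91 V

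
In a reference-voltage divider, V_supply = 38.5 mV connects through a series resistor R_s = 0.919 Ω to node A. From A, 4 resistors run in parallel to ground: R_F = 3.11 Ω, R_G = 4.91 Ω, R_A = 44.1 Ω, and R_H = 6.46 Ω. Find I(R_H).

I ≈ 3.62 mA

Combine the parallel branches: R_p = (1/3.11 + 1/4.91 + 1/44.1 + 1/6.46)⁻¹ = 1.423 Ω.
V_A by voltage divider: V_A = 38.5 × 1.423/(0.919 + 1.423) = 23.39 mV.
I(R_H) = V_A / R_H = 23.39/6.46 = 3.621 mA.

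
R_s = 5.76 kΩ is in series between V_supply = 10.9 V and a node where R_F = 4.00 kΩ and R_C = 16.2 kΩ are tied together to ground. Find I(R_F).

I ≈ 0.975 mA

Parallel bank: R_p = 1/(1/4.00 + 1/16.2) = 3.208 kΩ.
Node voltage V_A = V_supply · R_p/(R_s + R_p) = 10.9 × 0.3577 = 3.899 V.
Branch current I = V_A/R_F = 3.899/4.00 = 0.9748 mA.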